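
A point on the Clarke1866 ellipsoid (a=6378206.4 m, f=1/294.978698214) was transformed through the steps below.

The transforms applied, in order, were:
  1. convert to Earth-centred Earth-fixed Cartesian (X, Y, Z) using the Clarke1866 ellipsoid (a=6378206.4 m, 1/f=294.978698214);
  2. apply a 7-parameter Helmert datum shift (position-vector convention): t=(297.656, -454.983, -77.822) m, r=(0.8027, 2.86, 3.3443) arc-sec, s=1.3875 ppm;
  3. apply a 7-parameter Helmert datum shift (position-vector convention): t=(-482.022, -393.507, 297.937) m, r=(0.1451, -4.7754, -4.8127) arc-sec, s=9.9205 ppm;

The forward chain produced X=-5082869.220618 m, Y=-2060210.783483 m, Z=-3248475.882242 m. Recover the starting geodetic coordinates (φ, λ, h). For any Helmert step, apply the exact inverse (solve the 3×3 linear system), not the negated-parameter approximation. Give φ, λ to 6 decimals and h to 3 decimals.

φ=-30.812418°, λ=-157.943146°, h=1422.763 m

start: X=-5082869.2206, Y=-2060210.7835, Z=-3248475.8822 m
→ Helmert⁻¹: X=-5082363.9274, Y=-2059917.7125, Z=-3248622.4752
→ Helmert⁻¹: X=-5082642.8774, Y=-2059390.1062, Z=-3248602.6058
→ geod (Bowring, a=6378206.400): φ=-30.81241800°, λ=-157.94314600°, h=1422.7630 m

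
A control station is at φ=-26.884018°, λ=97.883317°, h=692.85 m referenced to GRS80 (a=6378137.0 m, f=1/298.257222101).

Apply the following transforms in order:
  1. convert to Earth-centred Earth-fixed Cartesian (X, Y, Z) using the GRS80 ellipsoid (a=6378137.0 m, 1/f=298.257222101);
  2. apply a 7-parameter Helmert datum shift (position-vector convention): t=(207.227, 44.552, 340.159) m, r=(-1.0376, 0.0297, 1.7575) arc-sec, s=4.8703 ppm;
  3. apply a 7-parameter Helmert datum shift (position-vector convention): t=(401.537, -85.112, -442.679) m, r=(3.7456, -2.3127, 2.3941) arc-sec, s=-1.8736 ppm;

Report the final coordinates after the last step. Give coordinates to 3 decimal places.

start: φ=-26.884018°, λ=97.883317°, h=692.850 m
→ ECEF (a=6378137.000, f=1/298.257222101): X=-780874.6949, Y=5639521.8427, Z=-2867072.5551
→ Helmert 7p (PV): X=-780719.7362, Y=5639572.7847, Z=-2866774.6165
→ Helmert 7p (PV): X=-780350.0513, Y=5639520.1028, Z=-2867118.2681

X=-780350.051 m, Y=5639520.103 m, Z=-2867118.268 m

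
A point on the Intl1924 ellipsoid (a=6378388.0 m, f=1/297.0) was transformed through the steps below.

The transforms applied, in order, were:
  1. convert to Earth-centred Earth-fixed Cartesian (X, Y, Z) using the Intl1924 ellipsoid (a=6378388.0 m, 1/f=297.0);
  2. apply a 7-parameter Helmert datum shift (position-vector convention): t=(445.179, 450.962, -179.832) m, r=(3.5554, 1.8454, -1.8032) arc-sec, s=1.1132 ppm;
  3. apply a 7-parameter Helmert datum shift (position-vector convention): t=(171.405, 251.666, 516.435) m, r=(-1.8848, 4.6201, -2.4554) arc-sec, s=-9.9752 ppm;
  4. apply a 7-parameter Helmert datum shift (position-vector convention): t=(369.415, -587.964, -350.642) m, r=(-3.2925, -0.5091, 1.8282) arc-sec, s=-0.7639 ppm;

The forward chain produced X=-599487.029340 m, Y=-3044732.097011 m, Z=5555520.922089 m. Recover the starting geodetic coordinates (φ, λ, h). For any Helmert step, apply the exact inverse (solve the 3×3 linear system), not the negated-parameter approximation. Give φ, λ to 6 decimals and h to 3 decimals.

start: X=-599487.0293, Y=-3044732.0970, Z=5555520.9221 m
→ Helmert⁻¹: X=-599870.1719, Y=-3044229.8264, Z=5555828.6953
→ Helmert⁻¹: X=-600135.7526, Y=-3044569.7694, Z=5555326.4133
→ Helmert⁻¹: X=-600603.3479, Y=-3044926.8309, Z=5555547.1731
→ geod (Bowring, a=6378388.000): φ=60.97439600°, λ=-101.15819600°, h=1678.3350 m

φ=60.974396°, λ=-101.158196°, h=1678.335 m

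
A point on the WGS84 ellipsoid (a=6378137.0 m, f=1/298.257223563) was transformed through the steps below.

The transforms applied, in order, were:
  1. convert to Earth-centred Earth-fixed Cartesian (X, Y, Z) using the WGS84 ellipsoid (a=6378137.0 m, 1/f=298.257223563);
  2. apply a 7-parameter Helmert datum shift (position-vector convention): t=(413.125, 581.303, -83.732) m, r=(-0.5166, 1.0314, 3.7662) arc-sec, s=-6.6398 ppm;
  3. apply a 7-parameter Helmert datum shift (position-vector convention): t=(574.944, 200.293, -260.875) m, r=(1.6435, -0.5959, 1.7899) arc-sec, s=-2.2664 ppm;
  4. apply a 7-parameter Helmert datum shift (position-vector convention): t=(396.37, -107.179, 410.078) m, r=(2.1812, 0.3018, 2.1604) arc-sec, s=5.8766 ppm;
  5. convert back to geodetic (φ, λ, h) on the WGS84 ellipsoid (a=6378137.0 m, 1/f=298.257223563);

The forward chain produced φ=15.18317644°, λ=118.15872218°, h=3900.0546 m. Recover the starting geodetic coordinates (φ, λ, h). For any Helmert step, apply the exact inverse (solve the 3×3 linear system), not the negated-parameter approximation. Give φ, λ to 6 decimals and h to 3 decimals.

φ=15.181554°, λ=118.170822°, h=3958.919 m

start: φ=15.183176°, λ=118.158722°, h=3900.055 m
→ ECEF (a=6378137.000, f=1/298.257223563): X=-2907319.7988, Y=5431520.8533, Z=1660690.9367
→ Helmert⁻¹: X=-2907644.6200, Y=5431644.1237, Z=1660209.4093
→ Helmert⁻¹: X=-2908174.2254, Y=5431494.6070, Z=1660439.1716
→ Helmert⁻¹: X=-2908515.8014, Y=5430998.3123, Z=1660532.9878
→ geod (Bowring, a=6378137.000): φ=15.18155400°, λ=118.17082200°, h=3958.9190 m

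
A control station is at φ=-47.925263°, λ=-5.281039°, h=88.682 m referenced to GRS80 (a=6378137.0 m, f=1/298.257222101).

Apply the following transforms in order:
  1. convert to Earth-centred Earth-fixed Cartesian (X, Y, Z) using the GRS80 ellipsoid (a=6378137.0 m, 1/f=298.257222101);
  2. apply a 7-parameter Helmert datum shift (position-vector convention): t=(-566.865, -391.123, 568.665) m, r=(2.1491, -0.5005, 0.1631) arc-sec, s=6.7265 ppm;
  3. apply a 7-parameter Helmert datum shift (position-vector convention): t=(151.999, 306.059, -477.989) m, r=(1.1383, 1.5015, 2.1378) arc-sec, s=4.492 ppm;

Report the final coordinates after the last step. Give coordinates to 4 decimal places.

start: φ=-47.925263°, λ=-5.281039°, h=88.682 m
→ ECEF (a=6378137.000, f=1/298.257222101): X=4263773.1515, Y=-394115.1585, Z=-4711377.6702
→ Helmert 7p (PV): X=4263246.7106, Y=-394456.4723, Z=-4710834.4565
→ Helmert 7p (PV): X=4263387.6558, Y=-394082.0017, Z=-4711366.8178

X=4263387.6558 m, Y=-394082.0017 m, Z=-4711366.8178 m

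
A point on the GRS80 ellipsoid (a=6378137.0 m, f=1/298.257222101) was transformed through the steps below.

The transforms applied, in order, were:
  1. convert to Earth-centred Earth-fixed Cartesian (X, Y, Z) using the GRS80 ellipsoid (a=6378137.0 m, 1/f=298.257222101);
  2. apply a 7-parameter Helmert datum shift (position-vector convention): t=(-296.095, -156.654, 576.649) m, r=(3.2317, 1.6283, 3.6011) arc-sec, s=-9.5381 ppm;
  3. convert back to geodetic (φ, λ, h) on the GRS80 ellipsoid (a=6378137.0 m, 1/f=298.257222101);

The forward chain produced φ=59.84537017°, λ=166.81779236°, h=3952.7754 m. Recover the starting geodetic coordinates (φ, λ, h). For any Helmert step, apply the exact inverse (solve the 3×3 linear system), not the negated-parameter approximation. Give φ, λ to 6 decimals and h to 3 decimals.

φ=59.844086°, λ=166.811551°, h=3387.797 m

start: φ=59.845370°, λ=166.817792°, h=3952.775 m
→ ECEF (a=6378137.000, f=1/298.257222101): X=-3129308.3862, Y=732947.5107, Z=5495261.1399
→ Helmert⁻¹: X=-3129072.7111, Y=733251.8760, Z=5494700.7103
→ geod (Bowring, a=6378137.000): φ=59.84408600°, λ=166.81155100°, h=3387.7970 m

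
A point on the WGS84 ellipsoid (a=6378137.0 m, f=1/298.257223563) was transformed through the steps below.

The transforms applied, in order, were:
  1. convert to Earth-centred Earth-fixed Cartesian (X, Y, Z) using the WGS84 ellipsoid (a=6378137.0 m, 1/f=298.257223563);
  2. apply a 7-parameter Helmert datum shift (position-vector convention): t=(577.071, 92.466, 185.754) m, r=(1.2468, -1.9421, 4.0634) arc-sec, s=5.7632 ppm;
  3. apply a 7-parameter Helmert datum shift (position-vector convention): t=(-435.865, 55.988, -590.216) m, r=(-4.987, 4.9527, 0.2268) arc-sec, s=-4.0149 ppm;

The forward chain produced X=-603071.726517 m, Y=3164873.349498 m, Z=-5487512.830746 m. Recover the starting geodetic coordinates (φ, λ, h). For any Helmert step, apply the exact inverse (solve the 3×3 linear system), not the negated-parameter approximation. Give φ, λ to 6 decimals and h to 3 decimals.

φ=-59.747985°, λ=100.788507°, h=769.818 m

start: X=-603071.7265, Y=3164873.3495, Z=-5487512.8307 m
→ Helmert⁻¹: X=-602503.0534, Y=3164963.3904, Z=-5486882.5898
→ Helmert⁻¹: X=-603065.9655, Y=3164831.3978, Z=-5487050.1730
→ geod (Bowring, a=6378137.000): φ=-59.74798500°, λ=100.78850700°, h=769.8180 m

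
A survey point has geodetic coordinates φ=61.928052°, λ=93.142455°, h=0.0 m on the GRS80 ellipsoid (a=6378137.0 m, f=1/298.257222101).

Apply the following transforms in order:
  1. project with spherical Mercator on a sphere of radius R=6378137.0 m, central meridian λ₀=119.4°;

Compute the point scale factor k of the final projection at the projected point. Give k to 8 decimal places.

2.12503748

start: φ=61.928052°, λ=93.142455°, h=0.000 m
→ into merc (λ₀=119.4°): φ=61.92805200°, λ−λ₀=-26.25754500°
scale k = 2.12503748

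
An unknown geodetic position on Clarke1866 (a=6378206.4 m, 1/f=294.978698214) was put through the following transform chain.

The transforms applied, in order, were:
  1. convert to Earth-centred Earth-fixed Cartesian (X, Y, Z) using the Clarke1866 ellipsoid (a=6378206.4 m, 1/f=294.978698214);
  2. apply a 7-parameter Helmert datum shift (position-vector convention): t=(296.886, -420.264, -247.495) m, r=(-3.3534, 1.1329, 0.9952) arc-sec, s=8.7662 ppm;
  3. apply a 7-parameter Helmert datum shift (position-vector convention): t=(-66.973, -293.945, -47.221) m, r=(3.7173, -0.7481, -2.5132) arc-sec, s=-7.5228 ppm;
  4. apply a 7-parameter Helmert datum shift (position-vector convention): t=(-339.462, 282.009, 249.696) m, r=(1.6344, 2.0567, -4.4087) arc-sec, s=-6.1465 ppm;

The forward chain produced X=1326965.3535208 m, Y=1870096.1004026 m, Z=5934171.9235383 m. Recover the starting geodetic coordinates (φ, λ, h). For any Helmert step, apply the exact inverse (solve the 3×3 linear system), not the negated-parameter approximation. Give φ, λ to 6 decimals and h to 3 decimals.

start: X=1326965.3535, Y=1870096.1004, Z=5934171.9235 m
→ Helmert⁻¹: X=1327213.8382, Y=1869900.9716, Z=5933957.1178
→ Helmert⁻¹: X=1327289.5294, Y=1870332.1006, Z=5934010.4584
→ Helmert⁻¹: X=1326957.4428, Y=1870633.0855, Z=5934243.6335
→ geod (Bowring, a=6378206.400): φ=68.99977100°, λ=54.64953000°, h=2641.2060 m

φ=68.999771°, λ=54.649530°, h=2641.206 m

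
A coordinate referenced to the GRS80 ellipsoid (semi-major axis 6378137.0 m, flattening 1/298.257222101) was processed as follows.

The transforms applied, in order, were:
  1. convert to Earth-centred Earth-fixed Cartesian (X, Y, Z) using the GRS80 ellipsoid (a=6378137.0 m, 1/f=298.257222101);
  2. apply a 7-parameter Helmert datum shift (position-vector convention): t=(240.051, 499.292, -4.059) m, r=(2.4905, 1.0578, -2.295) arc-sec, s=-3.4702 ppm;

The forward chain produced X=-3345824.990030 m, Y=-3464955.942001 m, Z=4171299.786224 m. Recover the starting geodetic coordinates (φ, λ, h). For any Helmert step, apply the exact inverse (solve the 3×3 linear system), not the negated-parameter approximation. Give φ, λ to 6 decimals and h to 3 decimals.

start: X=-3345824.9900, Y=-3464955.9420, Z=4171299.7862 m
→ Helmert⁻¹: X=-3346059.4864, Y=-3465454.1237, Z=4171343.0036
→ geod (Bowring, a=6378137.000): φ=41.08056500°, λ=-133.99580200°, h=3304.5040 m

φ=41.080565°, λ=-133.995802°, h=3304.504 m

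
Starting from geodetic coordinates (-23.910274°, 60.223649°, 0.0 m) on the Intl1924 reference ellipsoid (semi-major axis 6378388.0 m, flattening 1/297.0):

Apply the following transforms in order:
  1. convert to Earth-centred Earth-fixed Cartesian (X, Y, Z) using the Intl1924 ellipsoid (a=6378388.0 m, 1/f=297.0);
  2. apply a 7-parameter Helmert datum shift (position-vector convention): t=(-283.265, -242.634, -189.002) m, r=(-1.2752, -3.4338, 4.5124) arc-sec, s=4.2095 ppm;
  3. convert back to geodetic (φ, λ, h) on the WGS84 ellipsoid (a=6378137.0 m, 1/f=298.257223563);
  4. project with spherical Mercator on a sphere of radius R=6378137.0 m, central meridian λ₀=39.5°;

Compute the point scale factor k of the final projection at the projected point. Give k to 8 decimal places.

1.09389244

start: φ=-23.910274°, λ=60.223649°, h=0.000 m
→ ECEF (a=6378388.000, f=1/297.0): X=2897368.1943, Y=5063935.5692, Z=-2569235.5051
→ Helmert 7p (PV): X=2897029.1146, Y=5063761.7530, Z=-2569418.3952
→ geod (Bowring, a=6378137.000): φ=-23.91234190°, λ=60.22569172°, h=18.3054 m
→ into merc (λ₀=39.5°): φ=-23.91234190°, λ−λ₀=20.72569172°
scale k = 1.09389244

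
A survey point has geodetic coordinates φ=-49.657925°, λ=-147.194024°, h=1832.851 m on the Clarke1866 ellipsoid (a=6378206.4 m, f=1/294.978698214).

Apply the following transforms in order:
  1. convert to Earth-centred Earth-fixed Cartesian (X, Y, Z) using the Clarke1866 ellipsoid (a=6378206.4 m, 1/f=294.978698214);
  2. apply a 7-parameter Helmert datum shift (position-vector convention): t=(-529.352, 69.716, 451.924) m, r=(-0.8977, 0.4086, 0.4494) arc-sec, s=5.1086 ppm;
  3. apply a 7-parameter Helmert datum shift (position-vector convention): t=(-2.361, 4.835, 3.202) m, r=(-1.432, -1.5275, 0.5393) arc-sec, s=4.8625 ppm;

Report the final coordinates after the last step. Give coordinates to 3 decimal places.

start: φ=-49.657925°, λ=-147.194024°, h=1832.851 m
→ ECEF (a=6378206.400, f=1/294.978698214): X=-3478247.7621, Y=-2242091.2111, Z=-4839438.3035
→ Helmert 7p (PV): X=-3478799.5848, Y=-2242061.5895, Z=-4838994.4540
→ Helmert 7p (PV): X=-3478777.1638, Y=-2242110.3473, Z=-4839024.9784

X=-3478777.164 m, Y=-2242110.347 m, Z=-4839024.978 m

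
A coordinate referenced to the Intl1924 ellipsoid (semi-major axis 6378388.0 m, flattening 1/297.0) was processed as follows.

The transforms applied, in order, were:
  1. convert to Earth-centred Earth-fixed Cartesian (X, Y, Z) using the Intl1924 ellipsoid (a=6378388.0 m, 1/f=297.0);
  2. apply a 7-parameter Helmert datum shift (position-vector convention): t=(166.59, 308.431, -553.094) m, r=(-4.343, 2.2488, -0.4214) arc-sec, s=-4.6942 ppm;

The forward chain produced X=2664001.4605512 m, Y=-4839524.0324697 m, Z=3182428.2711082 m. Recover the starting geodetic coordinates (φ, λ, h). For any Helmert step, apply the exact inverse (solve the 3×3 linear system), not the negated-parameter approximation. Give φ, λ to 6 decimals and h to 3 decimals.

φ=30.115382°, λ=-61.172228°, h=2856.703 m

start: X=2664001.4606, Y=-4839524.0325, Z=3182428.2711 m
→ Helmert⁻¹: X=2663822.5614, Y=-4839916.7584, Z=3182923.4424
→ geod (Bowring, a=6378388.000): φ=30.11538200°, λ=-61.17222800°, h=2856.7030 m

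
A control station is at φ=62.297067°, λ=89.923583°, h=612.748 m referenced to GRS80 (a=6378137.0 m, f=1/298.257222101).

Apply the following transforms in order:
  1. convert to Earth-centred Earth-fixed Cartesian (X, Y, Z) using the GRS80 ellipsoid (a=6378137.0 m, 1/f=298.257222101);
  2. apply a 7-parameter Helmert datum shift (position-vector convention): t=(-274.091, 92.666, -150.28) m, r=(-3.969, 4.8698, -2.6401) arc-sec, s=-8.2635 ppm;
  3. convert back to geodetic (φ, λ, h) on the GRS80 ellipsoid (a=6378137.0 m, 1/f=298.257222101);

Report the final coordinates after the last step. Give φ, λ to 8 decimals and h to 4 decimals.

φ=62.29460817°, λ=89.92557764°, h=469.6987 m

start: φ=62.297067°, λ=89.923583°, h=612.748 m
→ ECEF (a=6378137.000, f=1/298.257222101): X=3965.4541, Y=2973208.1492, Z=5624524.9261
→ Helmert 7p (PV): X=3862.1766, Y=2973384.4230, Z=5624270.8634
→ geod (Bowring, a=6378137.000): φ=62.29460817°, λ=89.92557764°, h=469.6987 m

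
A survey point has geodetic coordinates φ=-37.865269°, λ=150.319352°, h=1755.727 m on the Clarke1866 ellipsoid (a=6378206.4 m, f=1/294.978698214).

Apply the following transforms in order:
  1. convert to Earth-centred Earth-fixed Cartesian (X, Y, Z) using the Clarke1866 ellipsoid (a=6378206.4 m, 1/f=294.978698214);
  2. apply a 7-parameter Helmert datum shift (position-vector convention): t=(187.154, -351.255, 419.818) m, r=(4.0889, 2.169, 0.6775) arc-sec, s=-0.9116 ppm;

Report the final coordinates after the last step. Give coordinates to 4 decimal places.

X=-4381326.8350 m, Y=2496894.0196 m, Z=-3894013.4026 m

start: φ=-37.865269°, λ=150.319352°, h=1755.727 m
→ ECEF (a=6378206.400, f=1/294.978698214): X=-4381468.8275, Y=2497184.7391, Z=-3894532.3476
→ Helmert 7p (PV): X=-4381326.8350, Y=2496894.0196, Z=-3894013.4026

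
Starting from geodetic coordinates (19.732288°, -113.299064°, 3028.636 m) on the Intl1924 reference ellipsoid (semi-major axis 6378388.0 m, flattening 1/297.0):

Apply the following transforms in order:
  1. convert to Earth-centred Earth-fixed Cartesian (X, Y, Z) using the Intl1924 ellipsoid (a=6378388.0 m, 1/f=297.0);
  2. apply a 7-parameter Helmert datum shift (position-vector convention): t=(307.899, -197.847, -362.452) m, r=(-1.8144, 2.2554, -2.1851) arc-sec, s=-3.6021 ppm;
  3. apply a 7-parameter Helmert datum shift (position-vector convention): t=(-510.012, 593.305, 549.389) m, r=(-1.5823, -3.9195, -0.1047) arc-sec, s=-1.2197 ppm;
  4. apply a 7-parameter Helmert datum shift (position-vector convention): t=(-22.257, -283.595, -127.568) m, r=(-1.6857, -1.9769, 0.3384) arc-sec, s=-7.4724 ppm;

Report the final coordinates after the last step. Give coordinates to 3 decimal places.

start: φ=19.732288°, λ=-113.299064°, h=3028.636 m
→ ECEF (a=6378388.000, f=1/297.0): X=-2376744.4970, Y=-5518987.1540, Z=2140873.3441
→ Helmert 7p (PV): X=-2376463.0936, Y=-5519121.1107, Z=2140577.7162
→ Helmert 7p (PV): X=-2377013.6843, Y=-5518503.4469, Z=2141121.6745
→ Helmert 7p (PV): X=-2377029.6466, Y=-5518732.2070, Z=2141000.4250

X=-2377029.647 m, Y=-5518732.207 m, Z=2141000.425 m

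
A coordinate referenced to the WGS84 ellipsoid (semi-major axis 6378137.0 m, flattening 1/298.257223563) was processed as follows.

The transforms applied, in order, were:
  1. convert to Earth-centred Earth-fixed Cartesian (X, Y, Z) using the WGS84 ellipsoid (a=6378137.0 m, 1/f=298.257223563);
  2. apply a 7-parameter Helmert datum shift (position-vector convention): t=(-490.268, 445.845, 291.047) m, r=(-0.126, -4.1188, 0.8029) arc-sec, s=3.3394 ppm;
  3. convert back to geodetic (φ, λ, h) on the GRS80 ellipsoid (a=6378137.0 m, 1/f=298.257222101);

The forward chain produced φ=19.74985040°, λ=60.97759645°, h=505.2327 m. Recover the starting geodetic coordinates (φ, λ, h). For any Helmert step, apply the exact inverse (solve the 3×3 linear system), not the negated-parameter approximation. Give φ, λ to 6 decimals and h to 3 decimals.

φ=19.747313°, λ=60.970857°, h=242.439 m

start: φ=19.749850°, λ=60.977596°, h=505.233 m
→ ECEF (a=6378137.000, f=1/298.257222101): X=2913687.5953, Y=5251587.7407, Z=2141824.7223
→ Helmert⁻¹: X=2914231.3340, Y=5251111.7081, Z=2141471.5388
→ geod (Bowring, a=6378137.000): φ=19.74731300°, λ=60.97085700°, h=242.4390 m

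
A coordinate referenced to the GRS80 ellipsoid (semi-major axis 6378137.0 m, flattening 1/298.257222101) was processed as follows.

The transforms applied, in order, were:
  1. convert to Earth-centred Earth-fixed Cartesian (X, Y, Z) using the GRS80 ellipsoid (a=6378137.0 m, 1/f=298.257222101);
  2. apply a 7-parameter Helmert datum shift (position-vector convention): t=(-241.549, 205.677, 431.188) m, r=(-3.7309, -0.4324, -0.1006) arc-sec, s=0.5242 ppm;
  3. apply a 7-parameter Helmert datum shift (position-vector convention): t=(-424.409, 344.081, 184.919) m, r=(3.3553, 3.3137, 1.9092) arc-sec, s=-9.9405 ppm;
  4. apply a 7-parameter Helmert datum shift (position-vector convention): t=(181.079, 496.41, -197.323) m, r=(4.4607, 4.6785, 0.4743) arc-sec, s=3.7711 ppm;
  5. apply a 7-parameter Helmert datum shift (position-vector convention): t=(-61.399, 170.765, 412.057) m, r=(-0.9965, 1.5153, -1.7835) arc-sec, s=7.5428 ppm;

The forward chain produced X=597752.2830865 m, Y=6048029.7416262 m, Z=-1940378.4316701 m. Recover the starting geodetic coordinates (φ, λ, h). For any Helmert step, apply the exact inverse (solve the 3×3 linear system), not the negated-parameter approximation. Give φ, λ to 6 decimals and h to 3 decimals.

start: X=597752.2831, Y=6048029.7416, Z=-1940378.4317 m
→ Helmert⁻¹: X=597771.1369, Y=6047827.9040, Z=-1940742.2403
→ Helmert⁻¹: X=597645.7278, Y=6047265.3459, Z=-1940654.8222
→ Helmert⁻¹: X=598163.2347, Y=6046944.2650, Z=-1940947.7900
→ Helmert⁻¹: X=598397.4513, Y=6046770.8237, Z=-1941269.8413
→ geod (Bowring, a=6378137.000): φ=-17.82955800°, λ=84.34832600°, h=2727.5620 m

φ=-17.829558°, λ=84.348326°, h=2727.562 m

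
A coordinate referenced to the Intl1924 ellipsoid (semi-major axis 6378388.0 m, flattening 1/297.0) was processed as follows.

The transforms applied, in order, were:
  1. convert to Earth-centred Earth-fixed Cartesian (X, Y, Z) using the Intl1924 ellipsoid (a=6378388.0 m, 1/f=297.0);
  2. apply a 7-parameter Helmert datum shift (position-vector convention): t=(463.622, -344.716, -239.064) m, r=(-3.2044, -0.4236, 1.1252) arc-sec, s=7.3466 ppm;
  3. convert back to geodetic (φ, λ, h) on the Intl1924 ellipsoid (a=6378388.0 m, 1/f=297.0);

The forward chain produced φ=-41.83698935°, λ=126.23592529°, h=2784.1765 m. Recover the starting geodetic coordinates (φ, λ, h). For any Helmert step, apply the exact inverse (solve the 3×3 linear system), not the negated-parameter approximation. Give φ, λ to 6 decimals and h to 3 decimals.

φ=-41.831286°, λ=126.237277°, h=2988.975 m

start: φ=-41.836989°, λ=126.235925°, h=2784.177 m
→ ECEF (a=6378388.000, f=1/297.0): X=-2814510.5460, Y=3840486.0877, Z=-4234061.1428
→ Helmert⁻¹: X=-2814941.2299, Y=3840883.7152, Z=-4233725.5243
→ geod (Bowring, a=6378388.000): φ=-41.83128600°, λ=126.23727700°, h=2988.9750 m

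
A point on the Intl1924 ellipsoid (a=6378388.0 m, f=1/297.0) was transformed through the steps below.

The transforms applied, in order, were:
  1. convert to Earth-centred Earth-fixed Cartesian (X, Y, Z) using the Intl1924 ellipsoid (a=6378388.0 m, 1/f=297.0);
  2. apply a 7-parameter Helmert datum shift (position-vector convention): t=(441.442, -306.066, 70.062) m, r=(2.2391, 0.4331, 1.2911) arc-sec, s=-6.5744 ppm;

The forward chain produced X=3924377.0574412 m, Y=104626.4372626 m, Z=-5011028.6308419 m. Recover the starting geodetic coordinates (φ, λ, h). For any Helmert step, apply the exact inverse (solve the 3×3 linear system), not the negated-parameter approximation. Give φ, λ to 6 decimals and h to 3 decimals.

φ=-52.114724°, λ=1.530662°, h=473.166 m

start: X=3924377.0574, Y=104626.4373, Z=-5011028.6308 m
→ Helmert⁻¹: X=3923972.5915, Y=104854.2332, Z=-5011124.5370
→ geod (Bowring, a=6378388.000): φ=-52.11472400°, λ=1.53066200°, h=473.1660 m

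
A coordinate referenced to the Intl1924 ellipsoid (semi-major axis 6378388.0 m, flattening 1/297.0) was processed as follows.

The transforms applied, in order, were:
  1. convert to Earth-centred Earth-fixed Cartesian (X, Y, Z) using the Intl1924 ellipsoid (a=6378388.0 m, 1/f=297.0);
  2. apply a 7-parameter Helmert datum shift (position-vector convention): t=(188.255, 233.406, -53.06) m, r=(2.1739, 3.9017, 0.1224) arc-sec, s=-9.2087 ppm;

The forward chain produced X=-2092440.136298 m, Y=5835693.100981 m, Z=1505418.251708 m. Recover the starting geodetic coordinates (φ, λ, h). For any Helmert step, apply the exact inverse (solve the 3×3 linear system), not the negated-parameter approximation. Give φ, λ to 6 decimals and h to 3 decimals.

φ=13.737641°, λ=109.728281°, h=2380.684 m

start: X=-2092440.1363, Y=5835693.1010, Z=1505418.2517 m
→ Helmert⁻¹: X=-2092672.6748, Y=5835530.5401, Z=1505384.0875
→ geod (Bowring, a=6378388.000): φ=13.73764100°, λ=109.72828100°, h=2380.6840 m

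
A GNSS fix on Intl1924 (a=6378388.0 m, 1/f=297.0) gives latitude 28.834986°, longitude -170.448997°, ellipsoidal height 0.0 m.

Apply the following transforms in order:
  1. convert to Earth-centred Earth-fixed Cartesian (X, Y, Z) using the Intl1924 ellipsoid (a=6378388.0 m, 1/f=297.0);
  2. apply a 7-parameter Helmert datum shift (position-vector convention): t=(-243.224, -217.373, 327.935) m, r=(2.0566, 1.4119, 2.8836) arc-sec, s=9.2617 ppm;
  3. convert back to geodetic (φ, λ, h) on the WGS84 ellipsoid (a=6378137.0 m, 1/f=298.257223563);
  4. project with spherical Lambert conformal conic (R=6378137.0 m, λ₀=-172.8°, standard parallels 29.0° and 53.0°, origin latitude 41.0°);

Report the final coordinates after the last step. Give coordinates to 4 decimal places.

start: φ=28.834986°, λ=-170.448997°, h=0.000 m
→ ECEF (a=6378388.000, f=1/297.0): X=-5514406.8483, Y=-927842.2065, Z=3057935.6550
→ Helmert 7p (PV): X=-5514667.2416, Y=-928175.7555, Z=3058320.4073
→ geod (Bowring, a=6378137.000): φ=28.83597335°, λ=-170.44606963°, h=688.7993 m
→ lcc (R=6378137.0, λ₀=-172.8°): E=229651.6489, N=-1331814.1592

E=229651.6489 m, N=-1331814.1592 m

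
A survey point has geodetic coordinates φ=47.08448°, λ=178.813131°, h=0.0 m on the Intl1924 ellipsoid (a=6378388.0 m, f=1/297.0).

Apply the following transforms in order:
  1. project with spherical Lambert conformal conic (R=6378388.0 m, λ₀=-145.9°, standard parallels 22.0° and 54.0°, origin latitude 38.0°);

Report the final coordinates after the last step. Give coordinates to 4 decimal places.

start: φ=47.084480°, λ=178.813131°, h=0.000 m
→ lcc (R=6378388.0, λ₀=-145.9°): E=-2536713.4199, N=1468896.0626

E=-2536713.4199 m, N=1468896.0626 m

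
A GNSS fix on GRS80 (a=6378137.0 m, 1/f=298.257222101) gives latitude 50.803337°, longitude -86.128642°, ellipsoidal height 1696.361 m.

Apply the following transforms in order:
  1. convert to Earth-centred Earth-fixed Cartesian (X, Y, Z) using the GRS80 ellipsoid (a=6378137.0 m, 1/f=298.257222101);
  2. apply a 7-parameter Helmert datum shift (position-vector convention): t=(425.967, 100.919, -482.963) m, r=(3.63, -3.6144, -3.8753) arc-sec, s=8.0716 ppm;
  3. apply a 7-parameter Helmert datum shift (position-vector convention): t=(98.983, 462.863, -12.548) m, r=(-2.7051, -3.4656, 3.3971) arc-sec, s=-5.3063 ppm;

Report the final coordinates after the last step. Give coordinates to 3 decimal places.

start: φ=50.803337°, λ=-86.128642°, h=1696.361 m
→ ECEF (a=6378137.000, f=1/298.257222101): X=272772.3354, Y=-4030862.6702, Z=4921061.8130
→ Helmert 7p (PV): X=273038.5388, Y=-4030886.0168, Z=4920552.4121
→ Helmert 7p (PV): X=273119.7865, Y=-4030332.7366, Z=4920571.2052

X=273119.786 m, Y=-4030332.737 m, Z=4920571.205 m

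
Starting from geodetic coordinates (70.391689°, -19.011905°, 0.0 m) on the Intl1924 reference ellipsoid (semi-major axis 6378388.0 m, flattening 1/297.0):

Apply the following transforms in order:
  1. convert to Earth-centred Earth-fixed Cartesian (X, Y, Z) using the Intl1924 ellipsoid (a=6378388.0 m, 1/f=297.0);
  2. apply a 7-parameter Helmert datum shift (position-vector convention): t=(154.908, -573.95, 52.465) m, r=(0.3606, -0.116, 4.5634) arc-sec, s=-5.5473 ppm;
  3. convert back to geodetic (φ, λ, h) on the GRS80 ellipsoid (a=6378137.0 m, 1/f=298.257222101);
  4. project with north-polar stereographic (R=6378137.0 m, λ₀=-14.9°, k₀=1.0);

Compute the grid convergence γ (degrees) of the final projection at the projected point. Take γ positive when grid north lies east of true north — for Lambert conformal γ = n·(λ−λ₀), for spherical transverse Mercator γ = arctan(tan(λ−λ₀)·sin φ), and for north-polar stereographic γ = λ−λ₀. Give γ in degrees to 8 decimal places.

start: φ=70.391689°, λ=-19.011905°, h=0.000 m
→ ECEF (a=6378388.000, f=1/297.0): X=2029812.4180, Y=-699392.2606, Z=5985985.9862
→ Helmert 7p (PV): X=2029968.1728, Y=-699927.8885, Z=5986005.1639
→ geod (Bowring, a=6378137.000): φ=70.38851064°, λ=-19.02406382°, h=296.0187 m
→ into stereo (λ₀=-14.9°): φ=70.38851064°, λ−λ₀=-4.12406382°
convergence γ = -4.12406382°

-4.12406382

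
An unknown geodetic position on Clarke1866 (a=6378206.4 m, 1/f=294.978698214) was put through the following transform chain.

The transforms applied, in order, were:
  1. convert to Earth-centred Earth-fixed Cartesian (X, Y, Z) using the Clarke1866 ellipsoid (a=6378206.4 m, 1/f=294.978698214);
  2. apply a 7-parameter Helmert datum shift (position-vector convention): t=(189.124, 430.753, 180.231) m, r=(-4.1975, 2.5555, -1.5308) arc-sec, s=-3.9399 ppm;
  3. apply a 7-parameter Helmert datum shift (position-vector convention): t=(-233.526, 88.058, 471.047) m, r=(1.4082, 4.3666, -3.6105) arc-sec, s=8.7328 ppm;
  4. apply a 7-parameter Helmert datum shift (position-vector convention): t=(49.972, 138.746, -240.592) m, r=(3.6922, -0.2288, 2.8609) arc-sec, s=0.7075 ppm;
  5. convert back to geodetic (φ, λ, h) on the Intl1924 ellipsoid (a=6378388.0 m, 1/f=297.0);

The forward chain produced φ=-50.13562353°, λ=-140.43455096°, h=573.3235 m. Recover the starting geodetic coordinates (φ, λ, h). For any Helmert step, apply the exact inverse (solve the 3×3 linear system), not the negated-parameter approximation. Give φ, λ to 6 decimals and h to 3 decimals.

φ=-50.137640°, λ=-140.425240°, h=1393.058 m

start: φ=-50.135624°, λ=-140.434551°, h=573.323 m
→ ECEF (a=6378388.000, f=1/297.0): X=-3158258.6609, Y=-2609532.4567, Z=-4873005.8949
→ Helmert⁻¹: X=-3158348.0003, Y=-2609712.7729, Z=-4872711.6374
→ Helmert⁻¹: X=-3157938.0469, Y=-2609866.5874, Z=-4873189.1634
→ Helmert⁻¹: X=-3158059.8622, Y=-2610231.8868, Z=-4873480.8400
→ geod (Bowring, a=6378206.400): φ=-50.13764000°, λ=-140.42524000°, h=1393.0580 m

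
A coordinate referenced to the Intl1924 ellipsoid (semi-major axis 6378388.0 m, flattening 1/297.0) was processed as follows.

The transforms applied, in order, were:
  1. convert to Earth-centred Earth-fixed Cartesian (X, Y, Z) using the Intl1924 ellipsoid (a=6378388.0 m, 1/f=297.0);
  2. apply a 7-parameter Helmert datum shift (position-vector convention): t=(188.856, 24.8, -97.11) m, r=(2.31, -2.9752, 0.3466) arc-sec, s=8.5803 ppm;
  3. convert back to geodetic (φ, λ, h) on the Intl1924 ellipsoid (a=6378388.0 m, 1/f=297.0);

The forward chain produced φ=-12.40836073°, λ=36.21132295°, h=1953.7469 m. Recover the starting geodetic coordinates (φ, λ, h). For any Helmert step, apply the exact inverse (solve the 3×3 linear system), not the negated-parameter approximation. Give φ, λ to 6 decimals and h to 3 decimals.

φ=-12.408881°, λ=36.212062°, h=1715.183 m

start: φ=-12.408361°, λ=36.211323°, h=1953.747 m
→ ECEF (a=6378388.000, f=1/297.0): X=5028466.9959, Y=3681807.7679, Z=-1361991.4879
→ Helmert⁻¹: X=5028221.5371, Y=3681727.6748, Z=-1361996.4529
→ geod (Bowring, a=6378388.000): φ=-12.40888100°, λ=36.21206200°, h=1715.1830 m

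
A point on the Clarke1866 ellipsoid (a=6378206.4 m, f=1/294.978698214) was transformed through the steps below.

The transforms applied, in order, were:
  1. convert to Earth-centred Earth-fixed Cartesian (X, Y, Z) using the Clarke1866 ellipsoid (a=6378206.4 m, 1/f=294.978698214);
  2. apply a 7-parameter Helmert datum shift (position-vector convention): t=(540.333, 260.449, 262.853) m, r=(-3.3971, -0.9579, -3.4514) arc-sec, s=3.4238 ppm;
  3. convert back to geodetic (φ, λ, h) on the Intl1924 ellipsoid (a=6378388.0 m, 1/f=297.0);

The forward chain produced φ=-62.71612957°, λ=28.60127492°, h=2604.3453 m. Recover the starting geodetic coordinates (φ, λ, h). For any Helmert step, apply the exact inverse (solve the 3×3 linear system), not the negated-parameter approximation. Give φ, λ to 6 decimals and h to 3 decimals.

φ=-62.722841°, λ=28.604661°, h=2838.797 m

start: φ=-62.716130°, λ=28.601275°, h=2604.345 m
→ ECEF (a=6378388.000, f=1/297.0): X=2574949.5810, Y=1403982.4164, Z=-5647983.4651
→ Helmert⁻¹: X=2574350.7128, Y=1403853.2615, Z=-5648215.8142
→ geod (Bowring, a=6378206.400): φ=-62.72284100°, λ=28.60466100°, h=2838.7970 m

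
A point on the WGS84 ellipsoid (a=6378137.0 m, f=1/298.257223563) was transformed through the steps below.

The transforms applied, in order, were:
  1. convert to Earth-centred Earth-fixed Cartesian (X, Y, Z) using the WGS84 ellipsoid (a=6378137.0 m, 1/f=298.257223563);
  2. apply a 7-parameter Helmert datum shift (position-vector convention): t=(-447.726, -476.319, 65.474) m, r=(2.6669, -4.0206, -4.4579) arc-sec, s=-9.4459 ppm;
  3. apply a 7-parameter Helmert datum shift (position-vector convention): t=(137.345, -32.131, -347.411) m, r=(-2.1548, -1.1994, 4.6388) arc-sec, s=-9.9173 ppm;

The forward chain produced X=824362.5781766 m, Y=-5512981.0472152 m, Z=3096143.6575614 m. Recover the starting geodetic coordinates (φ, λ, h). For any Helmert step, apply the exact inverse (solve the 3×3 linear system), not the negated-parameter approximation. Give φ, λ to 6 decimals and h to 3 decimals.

φ=29.217016°, λ=-81.490820°, h=3199.248 m

start: X=824362.5782, Y=-5512981.0472, Z=3096143.6576 m
→ Helmert⁻¹: X=824127.4268, Y=-5513054.4726, Z=3096459.3919
→ Helmert⁻¹: X=824762.4401, Y=-5512572.3642, Z=3096478.3646
→ geod (Bowring, a=6378137.000): φ=29.21701600°, λ=-81.49082000°, h=3199.2480 m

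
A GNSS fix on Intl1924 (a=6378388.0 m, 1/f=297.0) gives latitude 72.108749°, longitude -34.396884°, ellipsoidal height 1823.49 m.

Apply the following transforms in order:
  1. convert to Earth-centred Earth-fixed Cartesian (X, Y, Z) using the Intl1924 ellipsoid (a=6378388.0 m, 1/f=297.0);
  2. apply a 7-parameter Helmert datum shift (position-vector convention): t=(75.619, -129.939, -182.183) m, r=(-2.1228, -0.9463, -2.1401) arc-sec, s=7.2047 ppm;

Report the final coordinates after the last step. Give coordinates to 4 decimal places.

start: φ=72.108749°, λ=-34.396884°, h=1823.490 m
→ ECEF (a=6378388.000, f=1/297.0): X=1622287.5318, Y=-1110673.8698, Z=6049304.2212
→ Helmert 7p (PV): X=1622335.5619, Y=-1110766.3854, Z=6049184.4951

X=1622335.5619 m, Y=-1110766.3854 m, Z=6049184.4951 m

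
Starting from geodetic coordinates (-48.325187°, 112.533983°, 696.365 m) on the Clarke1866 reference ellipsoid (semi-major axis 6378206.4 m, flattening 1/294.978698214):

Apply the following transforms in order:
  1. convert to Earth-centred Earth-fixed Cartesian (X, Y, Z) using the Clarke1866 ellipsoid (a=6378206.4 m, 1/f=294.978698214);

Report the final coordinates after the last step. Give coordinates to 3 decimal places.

X=-1628493.936 m, Y=3924946.105 m, Z=-4741310.614 m

start: φ=-48.325187°, λ=112.533983°, h=696.365 m
→ ECEF (a=6378206.400, f=1/294.978698214): X=-1628493.9362, Y=3924946.1045, Z=-4741310.6140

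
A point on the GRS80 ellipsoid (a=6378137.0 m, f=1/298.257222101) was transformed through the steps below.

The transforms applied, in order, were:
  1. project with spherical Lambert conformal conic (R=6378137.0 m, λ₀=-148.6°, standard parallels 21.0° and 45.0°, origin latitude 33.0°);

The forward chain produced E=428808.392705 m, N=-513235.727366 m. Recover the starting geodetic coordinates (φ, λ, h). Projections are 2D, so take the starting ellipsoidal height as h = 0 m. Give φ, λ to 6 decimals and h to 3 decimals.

start: E=428808.3927, N=-513235.7274 m
→ lcc⁻¹: φ=28.20884200°, λ=-144.14672300°

φ=28.208842°, λ=-144.146723°, h=0.000 m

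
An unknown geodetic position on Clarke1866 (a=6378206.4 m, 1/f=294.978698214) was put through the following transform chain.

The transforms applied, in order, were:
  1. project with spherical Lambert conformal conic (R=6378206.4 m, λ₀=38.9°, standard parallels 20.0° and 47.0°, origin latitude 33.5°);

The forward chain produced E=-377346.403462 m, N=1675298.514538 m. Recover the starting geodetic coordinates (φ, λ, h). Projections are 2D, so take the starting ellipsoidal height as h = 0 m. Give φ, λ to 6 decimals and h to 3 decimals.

start: E=-377346.4035, N=1675298.5145 m
→ lcc⁻¹: φ=48.71404000°, λ=33.80259600°

φ=48.714040°, λ=33.802596°, h=0.000 m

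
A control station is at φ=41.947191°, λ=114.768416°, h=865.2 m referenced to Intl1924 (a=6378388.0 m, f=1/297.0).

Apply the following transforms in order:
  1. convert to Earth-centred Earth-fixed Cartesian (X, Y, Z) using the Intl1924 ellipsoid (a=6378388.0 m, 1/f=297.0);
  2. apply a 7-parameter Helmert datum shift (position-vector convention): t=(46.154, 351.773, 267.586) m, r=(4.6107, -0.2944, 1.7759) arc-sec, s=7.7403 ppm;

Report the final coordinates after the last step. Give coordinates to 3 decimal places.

start: φ=41.947191°, λ=114.768416°, h=865.200 m
→ ECEF (a=6378388.000, f=1/297.0): X=-1990766.9024, Y=4314659.1230, Z=4241894.3403
→ Helmert 7p (PV): X=-1990779.3607, Y=4314932.3314, Z=4242288.3660

X=-1990779.361 m, Y=4314932.331 m, Z=4242288.366 m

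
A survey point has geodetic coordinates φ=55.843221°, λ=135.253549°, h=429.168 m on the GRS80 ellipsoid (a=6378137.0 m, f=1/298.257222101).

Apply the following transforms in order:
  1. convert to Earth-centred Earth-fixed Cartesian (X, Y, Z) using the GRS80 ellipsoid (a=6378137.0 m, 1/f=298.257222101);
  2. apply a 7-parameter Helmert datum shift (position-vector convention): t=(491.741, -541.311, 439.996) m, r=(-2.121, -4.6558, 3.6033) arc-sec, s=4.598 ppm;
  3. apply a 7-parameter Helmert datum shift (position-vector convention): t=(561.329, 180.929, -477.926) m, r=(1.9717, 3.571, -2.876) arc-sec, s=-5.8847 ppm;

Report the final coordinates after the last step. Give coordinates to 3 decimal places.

start: φ=55.843221°, λ=135.253549°, h=429.168 m
→ ECEF (a=6378137.000, f=1/298.257222101): X=-2549396.4848, Y=2526932.2390, Z=5255016.4072
→ Helmert 7p (PV): X=-2549079.2264, Y=2526412.0475, Z=5255397.0364
→ Helmert 7p (PV): X=-2548376.6861, Y=2526563.4151, Z=5254956.4651

X=-2548376.686 m, Y=2526563.415 m, Z=5254956.465 m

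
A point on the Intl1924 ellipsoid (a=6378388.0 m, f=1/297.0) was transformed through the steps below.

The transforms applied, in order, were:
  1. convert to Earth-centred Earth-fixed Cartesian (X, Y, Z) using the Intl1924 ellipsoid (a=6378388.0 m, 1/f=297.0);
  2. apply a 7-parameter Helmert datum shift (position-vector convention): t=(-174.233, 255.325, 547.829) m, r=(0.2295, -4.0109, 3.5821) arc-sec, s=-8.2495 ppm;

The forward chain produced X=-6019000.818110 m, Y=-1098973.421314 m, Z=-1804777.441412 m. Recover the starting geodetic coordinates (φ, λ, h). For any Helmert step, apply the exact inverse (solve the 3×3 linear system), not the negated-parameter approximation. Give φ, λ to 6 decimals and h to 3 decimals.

start: X=-6019000.8181, Y=-1098973.4213, Z=-1804777.4414 m
→ Helmert⁻¹: X=-6018930.4292, Y=-1099135.2952, Z=-1805221.9002
→ geod (Bowring, a=6378388.000): φ=-16.54357700°, λ=-169.65107400°, h=2559.8450 m

φ=-16.543577°, λ=-169.651074°, h=2559.845 m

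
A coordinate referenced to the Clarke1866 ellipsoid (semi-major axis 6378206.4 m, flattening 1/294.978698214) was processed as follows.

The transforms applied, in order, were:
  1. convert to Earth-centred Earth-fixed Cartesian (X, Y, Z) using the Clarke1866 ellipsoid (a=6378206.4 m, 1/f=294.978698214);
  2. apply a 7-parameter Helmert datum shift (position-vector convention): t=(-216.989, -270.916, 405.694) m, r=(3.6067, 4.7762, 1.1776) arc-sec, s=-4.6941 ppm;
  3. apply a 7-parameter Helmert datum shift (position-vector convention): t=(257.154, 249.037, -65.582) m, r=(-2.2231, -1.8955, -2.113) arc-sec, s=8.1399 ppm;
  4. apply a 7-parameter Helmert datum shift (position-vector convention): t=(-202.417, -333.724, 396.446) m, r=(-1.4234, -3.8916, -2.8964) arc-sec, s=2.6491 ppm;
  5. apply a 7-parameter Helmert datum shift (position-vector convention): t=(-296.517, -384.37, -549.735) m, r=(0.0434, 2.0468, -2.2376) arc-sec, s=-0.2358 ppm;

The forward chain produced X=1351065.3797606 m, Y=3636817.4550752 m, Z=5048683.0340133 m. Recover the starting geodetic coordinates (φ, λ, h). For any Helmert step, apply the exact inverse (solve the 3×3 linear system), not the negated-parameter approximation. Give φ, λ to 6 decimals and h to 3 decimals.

φ=52.640229°, λ=69.619631°, h=2929.010 m

start: X=1351065.3798, Y=3636817.4551, Z=5048683.0340 m
→ Helmert⁻¹: X=1351272.6537, Y=3637218.4040, Z=5049246.6032
→ Helmert⁻¹: X=1351515.6682, Y=3637526.6288, Z=5048836.3853
→ Helmert⁻¹: X=1351256.6527, Y=3637207.4110, Z=5048887.6539
→ Helmert⁻¹: X=1351383.8525, Y=3637575.9629, Z=5048473.3445
→ geod (Bowring, a=6378206.400): φ=52.64022900°, λ=69.61963100°, h=2929.0100 m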